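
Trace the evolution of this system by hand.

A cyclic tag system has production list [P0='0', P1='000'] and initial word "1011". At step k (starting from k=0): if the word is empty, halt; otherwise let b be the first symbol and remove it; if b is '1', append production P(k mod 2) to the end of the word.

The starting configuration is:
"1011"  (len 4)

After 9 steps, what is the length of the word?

0

k=0  "1011"  (len 4)
k=1  "0110"  (len 4)
k=2  "110"  (len 3)
k=3  "100"  (len 3)
k=4  "00000"  (len 5)
k=5  "0000"  (len 4)
k=6  "000"  (len 3)
k=7  "00"  (len 2)
k=8  "0"  (len 1)
k=9  (halted — word empty)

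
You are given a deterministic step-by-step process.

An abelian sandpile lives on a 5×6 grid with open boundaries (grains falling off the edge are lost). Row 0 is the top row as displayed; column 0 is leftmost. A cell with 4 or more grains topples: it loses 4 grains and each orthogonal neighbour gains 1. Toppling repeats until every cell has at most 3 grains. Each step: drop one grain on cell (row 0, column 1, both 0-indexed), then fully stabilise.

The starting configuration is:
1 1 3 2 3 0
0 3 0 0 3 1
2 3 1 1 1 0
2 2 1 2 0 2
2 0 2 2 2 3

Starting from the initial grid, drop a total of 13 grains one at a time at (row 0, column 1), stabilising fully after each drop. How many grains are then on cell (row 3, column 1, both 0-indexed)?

3

[0] 1 1 3 2 3 0
0 3 0 0 3 1
2 3 1 1 1 0
2 2 1 2 0 2
2 0 2 2 2 3
[1] 1 2 3 2 3 0
0 3 0 0 3 1
2 3 1 1 1 0
2 2 1 2 0 2
2 0 2 2 2 3
[2] 1 3 3 2 3 0
0 3 0 0 3 1
2 3 1 1 1 0
2 2 1 2 0 2
2 0 2 2 2 3
[3] 2 2 0 3 3 0
1 1 2 0 3 1
3 0 2 1 1 0
2 3 1 2 0 2
2 0 2 2 2 3
[4] 2 3 0 3 3 0
1 1 2 0 3 1
3 0 2 1 1 0
2 3 1 2 0 2
2 0 2 2 2 3
[5] 3 0 1 3 3 0
1 2 2 0 3 1
3 0 2 1 1 0
2 3 1 2 0 2
2 0 2 2 2 3
[6] 3 1 1 3 3 0
1 2 2 0 3 1
3 0 2 1 1 0
2 3 1 2 0 2
2 0 2 2 2 3
[7] 3 2 1 3 3 0
1 2 2 0 3 1
3 0 2 1 1 0
2 3 1 2 0 2
2 0 2 2 2 3
[8] 3 3 1 3 3 0
1 2 2 0 3 1
3 0 2 1 1 0
2 3 1 2 0 2
2 0 2 2 2 3
[9] 0 1 2 3 3 0
2 3 2 0 3 1
3 0 2 1 1 0
2 3 1 2 0 2
2 0 2 2 2 3
[10] 0 2 2 3 3 0
2 3 2 0 3 1
3 0 2 1 1 0
2 3 1 2 0 2
2 0 2 2 2 3
[11] 0 3 2 3 3 0
2 3 2 0 3 1
3 0 2 1 1 0
2 3 1 2 0 2
2 0 2 2 2 3
[12] 1 1 3 3 3 0
3 0 3 0 3 1
3 1 2 1 1 0
2 3 1 2 0 2
2 0 2 2 2 3
[13] 1 2 3 3 3 0
3 0 3 0 3 1
3 1 2 1 1 0
2 3 1 2 0 2
2 0 2 2 2 3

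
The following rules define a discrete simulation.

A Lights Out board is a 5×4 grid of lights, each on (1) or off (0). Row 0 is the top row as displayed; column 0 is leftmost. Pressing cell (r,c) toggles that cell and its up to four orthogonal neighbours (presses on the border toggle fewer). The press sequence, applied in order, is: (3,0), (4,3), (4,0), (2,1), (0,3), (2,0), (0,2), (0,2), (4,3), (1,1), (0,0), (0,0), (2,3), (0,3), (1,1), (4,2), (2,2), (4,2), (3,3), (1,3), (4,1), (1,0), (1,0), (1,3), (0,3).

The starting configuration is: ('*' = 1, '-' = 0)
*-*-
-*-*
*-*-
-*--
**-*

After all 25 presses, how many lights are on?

10

0) *-*-
-*-*
*-*-
-*--
**-*
1) *-*-
-*-*
--*-
*---
-*-*
2) *-*-
-*-*
--*-
*--*
-**-
3) *-*-
-*-*
--*-
---*
*-*-
4) *-*-
---*
**--
-*-*
*-*-
5) *--*
----
**--
-*-*
*-*-
6) *--*
*---
----
**-*
*-*-
7) ***-
*-*-
----
**-*
*-*-
8) *--*
*---
----
**-*
*-*-
9) *--*
*---
----
**--
*--*
10) **-*
-**-
-*--
**--
*--*
11) ---*
***-
-*--
**--
*--*
12) **-*
-**-
-*--
**--
*--*
13) **-*
-***
-***
**-*
*--*
14) ***-
-**-
-***
**-*
*--*
15) *-*-
*---
--**
**-*
*--*
16) *-*-
*---
--**
****
***-
17) *-*-
*-*-
-*--
**-*
***-
18) *-*-
*-*-
-*--
****
*--*
19) *-*-
*-*-
-*-*
**--
*---
20) *-**
*--*
-*--
**--
*---
21) *-**
*--*
-*--
*---
-**-
22) --**
-*-*
**--
*---
-**-
23) *-**
*--*
-*--
*---
-**-
24) *-*-
*-*-
-*-*
*---
-**-
25) *--*
*-**
-*-*
*---
-**-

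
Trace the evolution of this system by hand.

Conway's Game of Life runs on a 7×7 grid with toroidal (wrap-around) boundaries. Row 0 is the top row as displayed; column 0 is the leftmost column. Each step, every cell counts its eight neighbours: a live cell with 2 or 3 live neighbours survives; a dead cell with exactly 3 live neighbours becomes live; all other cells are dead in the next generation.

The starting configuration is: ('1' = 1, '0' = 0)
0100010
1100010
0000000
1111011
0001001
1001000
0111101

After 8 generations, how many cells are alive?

step 0: 0100010
1100010
0000000
1111011
0001001
1001000
0111101
step 1: 0001010
1100001
0000110
1111111
0001010
1100011
0101111
step 2: 0101000
1000001
0000000
1110000
0001000
0101000
0101000
step 3: 0100000
1000000
0000001
0110000
1001000
0001100
1101100
step 4: 0110000
1000000
1100000
1110000
0101100
1100000
1101100
step 5: 0011000
1010000
0010001
0001000
0001000
0000000
0001000
step 6: 0111000
0010000
0111000
0011000
0000000
0000000
0011000
step 7: 0100000
0000000
0100000
0101000
0000000
0000000
0101000
step 8: 0010000
0000000
0010000
0010000
0000000
0000000
0010000

4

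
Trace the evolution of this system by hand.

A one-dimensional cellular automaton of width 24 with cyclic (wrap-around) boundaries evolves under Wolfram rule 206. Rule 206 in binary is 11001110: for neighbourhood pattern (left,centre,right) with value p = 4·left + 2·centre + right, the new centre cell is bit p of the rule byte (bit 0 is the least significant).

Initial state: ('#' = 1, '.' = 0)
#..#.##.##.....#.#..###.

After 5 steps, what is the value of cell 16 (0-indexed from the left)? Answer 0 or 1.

0

0) #..#.##.##.....#.#..###.
1) #.##.##.##....##.#.####.
2) #.##.##.##...###.#.####.
3) #.##.##.##..####.#.####.
4) #.##.##.##.#####.#.####.
5) #.##.##.##.#####.#.####.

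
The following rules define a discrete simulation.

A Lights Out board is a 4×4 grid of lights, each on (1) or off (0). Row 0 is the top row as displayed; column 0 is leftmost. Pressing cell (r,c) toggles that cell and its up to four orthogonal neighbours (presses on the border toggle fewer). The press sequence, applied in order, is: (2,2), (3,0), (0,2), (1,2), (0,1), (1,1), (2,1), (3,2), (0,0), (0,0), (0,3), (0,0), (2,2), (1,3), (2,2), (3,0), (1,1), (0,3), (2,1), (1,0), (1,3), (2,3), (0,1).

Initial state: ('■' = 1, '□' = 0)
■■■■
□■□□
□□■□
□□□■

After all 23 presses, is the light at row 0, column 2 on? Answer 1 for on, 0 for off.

1

k=0  ■■■■
□■□□
□□■□
□□□■
k=1  ■■■■
□■■□
□■□■
□□■■
k=2  ■■■■
□■■□
■■□■
■■■■
k=3  ■□□□
□■□□
■■□■
■■■■
k=4  ■□■□
□□■■
■■■■
■■■■
k=5  □■□□
□■■■
■■■■
■■■■
k=6  □□□□
■□□■
■□■■
■■■■
k=7  □□□□
■■□■
□■□■
■□■■
k=8  □□□□
■■□■
□■■■
■■□□
k=9  ■■□□
□■□■
□■■■
■■□□
k=10  □□□□
■■□■
□■■■
■■□□
k=11  □□■■
■■□□
□■■■
■■□□
k=12  ■■■■
□■□□
□■■■
■■□□
k=13  ■■■■
□■■□
□□□□
■■■□
k=14  ■■■□
□■□■
□□□■
■■■□
k=15  ■■■□
□■■■
□■■□
■■□□
k=16  ■■■□
□■■■
■■■□
□□□□
k=17  ■□■□
■□□■
■□■□
□□□□
k=18  ■□□■
■□□□
■□■□
□□□□
k=19  ■□□■
■■□□
□■□□
□■□□
k=20  □□□■
□□□□
■■□□
□■□□
k=21  □□□□
□□■■
■■□■
□■□□
k=22  □□□□
□□■□
■■■□
□■□■
k=23  ■■■□
□■■□
■■■□
□■□■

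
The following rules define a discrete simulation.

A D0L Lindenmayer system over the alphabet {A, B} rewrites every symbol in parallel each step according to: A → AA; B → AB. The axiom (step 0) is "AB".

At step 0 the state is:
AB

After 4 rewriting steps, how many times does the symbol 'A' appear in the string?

31

0) AB
1) AAAB
2) AAAAAAAB
3) AAAAAAAAAAAAAAAB
4) AAAAAAAAAAAAAAAAAAAAAAAAAAAAAAAB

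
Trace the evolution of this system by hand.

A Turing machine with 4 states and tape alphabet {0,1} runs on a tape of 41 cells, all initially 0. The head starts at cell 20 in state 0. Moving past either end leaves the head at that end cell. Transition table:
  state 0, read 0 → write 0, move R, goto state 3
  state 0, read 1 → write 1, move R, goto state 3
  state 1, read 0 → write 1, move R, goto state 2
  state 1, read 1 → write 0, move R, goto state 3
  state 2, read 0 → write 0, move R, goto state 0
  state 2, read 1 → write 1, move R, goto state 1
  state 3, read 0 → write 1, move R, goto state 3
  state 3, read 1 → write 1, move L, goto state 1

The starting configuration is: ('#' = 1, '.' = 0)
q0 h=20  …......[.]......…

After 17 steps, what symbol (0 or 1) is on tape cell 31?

0) q0 h=20  …......[.]......…
1) q3 h=21  …......[.]......…
2) q3 h=22  ….....#[.]......…
3) q3 h=23  …....##[.]......…
4) q3 h=24  …...###[.]......…
5) q3 h=25  …..####[.]......…
6) q3 h=26  ….#####[.]......…
7) q3 h=27  …######[.]......…
8) q3 h=28  …######[.]......…
9) q3 h=29  …######[.]......…
10) q3 h=30  …######[.]......…
11) q3 h=31  …######[.]......…
12) q3 h=32  …######[.]......…
13) q3 h=33  …######[.]......…
14) q3 h=34  …######[.]......|
15) q3 h=35  …######[.].....|
16) q3 h=36  …######[.]....|
17) q3 h=37  …######[.]...|

1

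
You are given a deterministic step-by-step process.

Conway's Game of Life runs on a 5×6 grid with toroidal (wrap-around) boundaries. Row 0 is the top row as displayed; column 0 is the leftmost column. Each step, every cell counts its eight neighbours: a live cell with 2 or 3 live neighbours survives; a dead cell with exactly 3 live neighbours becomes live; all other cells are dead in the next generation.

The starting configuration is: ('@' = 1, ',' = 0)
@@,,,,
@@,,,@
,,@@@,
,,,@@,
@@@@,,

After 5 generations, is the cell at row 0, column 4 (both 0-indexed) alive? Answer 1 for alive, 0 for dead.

k=0  @@,,,,
@@,,,@
,,@@@,
,,,@@,
@@@@,,
k=1  ,,,,,,
,,,@@@
@@@,,,
,,,,,@
@,,@@@
k=2  @,,,,,
@@@@@@
@@@@,,
,,@@,,
@,,,@@
k=3  ,,@,,,
,,,,@,
,,,,,,
,,,,,,
@@,@@@
k=4  @@@,,,
,,,,,,
,,,,,,
@,,,@@
@@@@@@
k=5  ,,,,@,
,@,,,,
,,,,,@
,,@,,,
,,,,,,

1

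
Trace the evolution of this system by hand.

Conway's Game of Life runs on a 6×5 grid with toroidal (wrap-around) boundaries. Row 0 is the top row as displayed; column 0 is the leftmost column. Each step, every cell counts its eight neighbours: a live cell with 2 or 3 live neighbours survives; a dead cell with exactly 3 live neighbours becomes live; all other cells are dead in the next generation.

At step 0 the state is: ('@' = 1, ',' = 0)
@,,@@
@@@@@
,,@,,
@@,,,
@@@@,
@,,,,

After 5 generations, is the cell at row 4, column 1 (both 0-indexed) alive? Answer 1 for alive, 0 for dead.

0

[0] @,,@@
@@@@@
,,@,,
@@,,,
@@@@,
@,,,,
[1] ,,,,,
,,,,,
,,,,,
@,,@@
,,@,,
,,,,,
[2] ,,,,,
,,,,,
,,,,@
,,,@@
,,,@@
,,,,,
[3] ,,,,,
,,,,,
,,,@@
@,,,,
,,,@@
,,,,,
[4] ,,,,,
,,,,,
,,,,@
@,,,,
,,,,@
,,,,,
[5] ,,,,,
,,,,,
,,,,,
@,,,@
,,,,,
,,,,,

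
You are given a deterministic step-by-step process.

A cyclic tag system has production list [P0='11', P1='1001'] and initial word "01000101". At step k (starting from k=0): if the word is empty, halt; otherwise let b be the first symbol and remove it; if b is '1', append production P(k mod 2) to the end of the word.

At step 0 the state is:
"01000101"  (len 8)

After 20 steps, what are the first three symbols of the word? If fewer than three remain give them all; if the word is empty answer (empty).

111

t=0: "01000101"  (len 8)
t=1: "1000101"  (len 7)
t=2: "0001011001"  (len 10)
t=3: "001011001"  (len 9)
t=4: "01011001"  (len 8)
t=5: "1011001"  (len 7)
t=6: "0110011001"  (len 10)
t=7: "110011001"  (len 9)
t=8: "100110011001"  (len 12)
t=9: "0011001100111"  (len 13)
t=10: "011001100111"  (len 12)
t=11: "11001100111"  (len 11)
t=12: "10011001111001"  (len 14)
t=13: "001100111100111"  (len 15)
t=14: "01100111100111"  (len 14)
t=15: "1100111100111"  (len 13)
t=16: "1001111001111001"  (len 16)
t=17: "00111100111100111"  (len 17)
t=18: "0111100111100111"  (len 16)
t=19: "111100111100111"  (len 15)
t=20: "111001111001111001"  (len 18)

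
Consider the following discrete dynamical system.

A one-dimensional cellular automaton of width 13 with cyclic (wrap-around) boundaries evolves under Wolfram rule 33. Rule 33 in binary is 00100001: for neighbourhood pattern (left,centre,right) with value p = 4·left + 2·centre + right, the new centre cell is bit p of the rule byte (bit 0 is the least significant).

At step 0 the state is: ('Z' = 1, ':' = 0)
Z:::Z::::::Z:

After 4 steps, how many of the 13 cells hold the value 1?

1

gen 0: Z:::Z::::::Z:
gen 1: ::Z:::ZZZZ::Z
gen 2: ::::Z::::::::
gen 3: ZZZ:::ZZZZZZZ
gen 4: ::::Z::::::::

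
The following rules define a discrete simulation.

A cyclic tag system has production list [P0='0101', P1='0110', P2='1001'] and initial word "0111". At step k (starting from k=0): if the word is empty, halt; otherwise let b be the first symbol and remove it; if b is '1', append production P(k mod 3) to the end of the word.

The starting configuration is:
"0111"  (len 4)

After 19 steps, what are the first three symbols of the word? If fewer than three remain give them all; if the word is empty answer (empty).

101

gen 0: "0111"  (len 4)
gen 1: "111"  (len 3)
gen 2: "110110"  (len 6)
gen 3: "101101001"  (len 9)
gen 4: "011010010101"  (len 12)
gen 5: "11010010101"  (len 11)
gen 6: "10100101011001"  (len 14)
gen 7: "01001010110010101"  (len 17)
gen 8: "1001010110010101"  (len 16)
gen 9: "0010101100101011001"  (len 19)
gen 10: "010101100101011001"  (len 18)
gen 11: "10101100101011001"  (len 17)
gen 12: "01011001010110011001"  (len 20)
gen 13: "1011001010110011001"  (len 19)
gen 14: "0110010101100110010110"  (len 22)
gen 15: "110010101100110010110"  (len 21)
gen 16: "100101011001100101100101"  (len 24)
gen 17: "001010110011001011001010110"  (len 27)
gen 18: "01010110011001011001010110"  (len 26)
gen 19: "1010110011001011001010110"  (len 25)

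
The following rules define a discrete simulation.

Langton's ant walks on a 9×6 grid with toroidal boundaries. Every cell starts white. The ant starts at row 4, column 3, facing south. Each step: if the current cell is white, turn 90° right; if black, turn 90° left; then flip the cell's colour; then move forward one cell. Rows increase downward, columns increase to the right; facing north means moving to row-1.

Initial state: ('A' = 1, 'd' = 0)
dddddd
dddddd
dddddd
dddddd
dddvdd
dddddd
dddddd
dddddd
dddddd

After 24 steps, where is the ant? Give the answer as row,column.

2,5

t=0: dddddd
dddddd
dddddd
dddddd
dddvdd
dddddd
dddddd
dddddd
dddddd
t=1: dddddd
dddddd
dddddd
dddddd
dd<Add
dddddd
dddddd
dddddd
dddddd
t=2: dddddd
dddddd
dddddd
dd^ddd
ddAAdd
dddddd
dddddd
dddddd
dddddd
t=3: dddddd
dddddd
dddddd
ddA>dd
ddAAdd
dddddd
dddddd
dddddd
dddddd
t=4: dddddd
dddddd
dddddd
ddAAdd
ddAvdd
dddddd
dddddd
dddddd
dddddd
t=5: dddddd
dddddd
dddddd
ddAAdd
ddAd>d
dddddd
dddddd
dddddd
dddddd
t=6: dddddd
dddddd
dddddd
ddAAdd
ddAdAd
ddddvd
dddddd
dddddd
dddddd
t=7: dddddd
dddddd
dddddd
ddAAdd
ddAdAd
ddd<Ad
dddddd
dddddd
dddddd
t=8: dddddd
dddddd
dddddd
ddAAdd
ddA^Ad
dddAAd
dddddd
dddddd
dddddd
t=9: dddddd
dddddd
dddddd
ddAAdd
ddAA>d
dddAAd
dddddd
dddddd
dddddd
t=10: dddddd
dddddd
dddddd
ddAA^d
ddAAdd
dddAAd
dddddd
dddddd
dddddd
t=11: dddddd
dddddd
dddddd
ddAAA>
ddAAdd
dddAAd
dddddd
dddddd
dddddd
t=12: dddddd
dddddd
dddddd
ddAAAA
ddAAdv
dddAAd
dddddd
dddddd
dddddd
t=13: dddddd
dddddd
dddddd
ddAAAA
ddAA<A
dddAAd
dddddd
dddddd
dddddd
t=14: dddddd
dddddd
dddddd
ddAA^A
ddAAAA
dddAAd
dddddd
dddddd
dddddd
t=15: dddddd
dddddd
dddddd
ddA<dA
ddAAAA
dddAAd
dddddd
dddddd
dddddd
t=16: dddddd
dddddd
dddddd
ddAddA
ddAvAA
dddAAd
dddddd
dddddd
dddddd
t=17: dddddd
dddddd
dddddd
ddAddA
ddAd>A
dddAAd
dddddd
dddddd
dddddd
t=18: dddddd
dddddd
dddddd
ddAd^A
ddAddA
dddAAd
dddddd
dddddd
dddddd
t=19: dddddd
dddddd
dddddd
ddAdA>
ddAddA
dddAAd
dddddd
dddddd
dddddd
t=20: dddddd
dddddd
ddddd^
ddAdAd
ddAddA
dddAAd
dddddd
dddddd
dddddd
t=21: dddddd
dddddd
>ddddA
ddAdAd
ddAddA
dddAAd
dddddd
dddddd
dddddd
t=22: dddddd
dddddd
AddddA
vdAdAd
ddAddA
dddAAd
dddddd
dddddd
dddddd
t=23: dddddd
dddddd
AddddA
AdAdA<
ddAddA
dddAAd
dddddd
dddddd
dddddd
t=24: dddddd
dddddd
Adddd^
AdAdAA
ddAddA
dddAAd
dddddd
dddddd
dddddd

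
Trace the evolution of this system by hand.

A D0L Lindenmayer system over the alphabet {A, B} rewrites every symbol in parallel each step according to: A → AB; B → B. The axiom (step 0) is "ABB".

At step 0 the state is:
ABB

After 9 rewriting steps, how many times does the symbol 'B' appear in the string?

11

[0] ABB
[1] ABBB
[2] ABBBB
[3] ABBBBB
[4] ABBBBBB
[5] ABBBBBBB
[6] ABBBBBBBB
[7] ABBBBBBBBB
[8] ABBBBBBBBBB
[9] ABBBBBBBBBBB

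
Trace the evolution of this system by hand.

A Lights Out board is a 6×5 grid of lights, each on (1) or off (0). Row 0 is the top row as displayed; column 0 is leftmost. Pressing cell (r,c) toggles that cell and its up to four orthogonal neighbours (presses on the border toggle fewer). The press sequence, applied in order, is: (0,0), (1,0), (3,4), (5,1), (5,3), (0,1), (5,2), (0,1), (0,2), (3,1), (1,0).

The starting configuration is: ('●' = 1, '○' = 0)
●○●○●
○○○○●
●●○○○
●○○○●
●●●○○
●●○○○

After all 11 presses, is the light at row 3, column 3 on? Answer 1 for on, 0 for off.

step 0: ●○●○●
○○○○●
●●○○○
●○○○●
●●●○○
●●○○○
step 1: ○●●○●
●○○○●
●●○○○
●○○○●
●●●○○
●●○○○
step 2: ●●●○●
○●○○●
○●○○○
●○○○●
●●●○○
●●○○○
step 3: ●●●○●
○●○○●
○●○○●
●○○●○
●●●○●
●●○○○
step 4: ●●●○●
○●○○●
○●○○●
●○○●○
●○●○●
○○●○○
step 5: ●●●○●
○●○○●
○●○○●
●○○●○
●○●●●
○○○●●
step 6: ○○○○●
○○○○●
○●○○●
●○○●○
●○●●●
○○○●●
step 7: ○○○○●
○○○○●
○●○○●
●○○●○
●○○●●
○●●○●
step 8: ●●●○●
○●○○●
○●○○●
●○○●○
●○○●●
○●●○●
step 9: ●○○●●
○●●○●
○●○○●
●○○●○
●○○●●
○●●○●
step 10: ●○○●●
○●●○●
○○○○●
○●●●○
●●○●●
○●●○●
step 11: ○○○●●
●○●○●
●○○○●
○●●●○
●●○●●
○●●○●

1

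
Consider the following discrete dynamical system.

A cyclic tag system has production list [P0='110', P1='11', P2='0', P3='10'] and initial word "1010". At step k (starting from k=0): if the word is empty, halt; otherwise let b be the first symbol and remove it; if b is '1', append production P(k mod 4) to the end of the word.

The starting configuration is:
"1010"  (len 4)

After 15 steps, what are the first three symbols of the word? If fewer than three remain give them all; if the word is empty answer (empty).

0) "1010"  (len 4)
1) "010110"  (len 6)
2) "10110"  (len 5)
3) "01100"  (len 5)
4) "1100"  (len 4)
5) "100110"  (len 6)
6) "0011011"  (len 7)
7) "011011"  (len 6)
8) "11011"  (len 5)
9) "1011110"  (len 7)
10) "01111011"  (len 8)
11) "1111011"  (len 7)
12) "11101110"  (len 8)
13) "1101110110"  (len 10)
14) "10111011011"  (len 11)
15) "01110110110"  (len 11)

011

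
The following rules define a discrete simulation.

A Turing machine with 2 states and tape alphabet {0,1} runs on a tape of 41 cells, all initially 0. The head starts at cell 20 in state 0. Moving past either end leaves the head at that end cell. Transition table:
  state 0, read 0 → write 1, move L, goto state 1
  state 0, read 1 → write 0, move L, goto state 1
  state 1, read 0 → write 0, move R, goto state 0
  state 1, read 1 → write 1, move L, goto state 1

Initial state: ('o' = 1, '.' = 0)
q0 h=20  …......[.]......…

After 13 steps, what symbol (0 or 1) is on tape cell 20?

gen 0: q0 h=20  …......[.]......…
gen 1: q1 h=19  …......[.]o.....…
gen 2: q0 h=20  …......[o]......…
gen 3: q1 h=19  …......[.]......…
gen 4: q0 h=20  …......[.]......…
gen 5: q1 h=19  …......[.]o.....…
gen 6: q0 h=20  …......[o]......…
gen 7: q1 h=19  …......[.]......…
gen 8: q0 h=20  …......[.]......…
gen 9: q1 h=19  …......[.]o.....…
gen 10: q0 h=20  …......[o]......…
gen 11: q1 h=19  …......[.]......…
gen 12: q0 h=20  …......[.]......…
gen 13: q1 h=19  …......[.]o.....…

1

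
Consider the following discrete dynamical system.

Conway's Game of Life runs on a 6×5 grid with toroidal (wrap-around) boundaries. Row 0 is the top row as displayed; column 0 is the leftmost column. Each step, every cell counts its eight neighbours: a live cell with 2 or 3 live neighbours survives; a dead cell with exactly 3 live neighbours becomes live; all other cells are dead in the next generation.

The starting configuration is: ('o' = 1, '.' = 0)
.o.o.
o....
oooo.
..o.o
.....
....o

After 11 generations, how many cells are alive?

[0] .o.o.
o....
oooo.
..o.o
.....
....o
[1] o...o
o..o.
o.oo.
o.o.o
...o.
.....
[2] o...o
o.oo.
o.o..
o.o..
...oo
....o
[3] oo...
o.oo.
o.o..
o.o..
o..oo
.....
[4] ooo.o
o.oo.
o.o..
o.o..
oo.oo
.o...
[5] ....o
.....
o.o..
..o..
...oo
.....
[6] .....
.....
.o...
.oo.o
...o.
...oo
[7] .....
.....
ooo..
oooo.
o....
...oo
[8] .....
.o...
o..oo
...o.
o....
....o
[9] .....
o...o
o.ooo
o..o.
....o
.....
[10] .....
oo...
..o..
ooo..
....o
.....
[11] .....
.o...
..o..
oooo.
oo...
.....

8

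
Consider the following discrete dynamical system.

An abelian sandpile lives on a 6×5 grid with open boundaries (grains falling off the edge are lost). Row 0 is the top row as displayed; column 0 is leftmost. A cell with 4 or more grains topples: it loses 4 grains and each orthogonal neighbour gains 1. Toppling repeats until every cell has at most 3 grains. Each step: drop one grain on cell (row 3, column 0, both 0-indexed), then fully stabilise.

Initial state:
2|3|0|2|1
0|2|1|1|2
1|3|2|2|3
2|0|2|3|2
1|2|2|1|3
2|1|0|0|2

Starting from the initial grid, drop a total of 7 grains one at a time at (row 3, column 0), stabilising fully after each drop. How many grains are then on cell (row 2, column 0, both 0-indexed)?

step 0: 2|3|0|2|1
0|2|1|1|2
1|3|2|2|3
2|0|2|3|2
1|2|2|1|3
2|1|0|0|2
step 1: 2|3|0|2|1
0|2|1|1|2
1|3|2|2|3
3|0|2|3|2
1|2|2|1|3
2|1|0|0|2
step 2: 2|3|0|2|1
0|2|1|1|2
2|3|2|2|3
0|1|2|3|2
2|2|2|1|3
2|1|0|0|2
step 3: 2|3|0|2|1
0|2|1|1|2
2|3|2|2|3
1|1|2|3|2
2|2|2|1|3
2|1|0|0|2
step 4: 2|3|0|2|1
0|2|1|1|2
2|3|2|2|3
2|1|2|3|2
2|2|2|1|3
2|1|0|0|2
step 5: 2|3|0|2|1
0|2|1|1|2
2|3|2|2|3
3|1|2|3|2
2|2|2|1|3
2|1|0|0|2
step 6: 2|3|0|2|1
0|2|1|1|2
3|3|2|2|3
0|2|2|3|2
3|2|2|1|3
2|1|0|0|2
step 7: 2|3|0|2|1
0|2|1|1|2
3|3|2|2|3
1|2|2|3|2
3|2|2|1|3
2|1|0|0|2

3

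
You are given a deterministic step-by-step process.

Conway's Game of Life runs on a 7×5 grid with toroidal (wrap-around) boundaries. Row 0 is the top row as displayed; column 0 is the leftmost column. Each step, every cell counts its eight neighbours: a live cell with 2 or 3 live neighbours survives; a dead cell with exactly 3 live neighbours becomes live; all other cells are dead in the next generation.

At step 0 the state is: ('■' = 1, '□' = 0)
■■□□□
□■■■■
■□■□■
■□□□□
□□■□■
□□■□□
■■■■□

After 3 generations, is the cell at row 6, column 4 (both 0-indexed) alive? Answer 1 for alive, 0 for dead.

t=0: ■■□□□
□■■■■
■□■□■
■□□□□
□□■□■
□□■□□
■■■■□
t=1: □□□□□
□□□□□
□□■□□
■□□□□
□■□■□
■□□□■
■□□■■
t=2: □□□□■
□□□□□
□□□□□
□■■□□
□■□□□
□■■□□
■□□■□
t=3: □□□□■
□□□□□
□□□□□
□■■□□
■□□□□
■■■□□
■■■■■

1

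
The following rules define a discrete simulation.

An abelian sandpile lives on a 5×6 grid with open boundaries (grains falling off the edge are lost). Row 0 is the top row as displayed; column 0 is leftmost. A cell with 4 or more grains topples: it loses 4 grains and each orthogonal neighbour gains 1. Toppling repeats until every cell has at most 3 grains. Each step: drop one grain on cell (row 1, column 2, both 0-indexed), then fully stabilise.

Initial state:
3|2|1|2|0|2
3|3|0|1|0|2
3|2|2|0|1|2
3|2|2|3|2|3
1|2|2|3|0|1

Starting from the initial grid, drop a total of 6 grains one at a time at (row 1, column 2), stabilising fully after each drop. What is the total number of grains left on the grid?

k=0  3|2|1|2|0|2
3|3|0|1|0|2
3|2|2|0|1|2
3|2|2|3|2|3
1|2|2|3|0|1
k=1  3|2|1|2|0|2
3|3|1|1|0|2
3|2|2|0|1|2
3|2|2|3|2|3
1|2|2|3|0|1
k=2  3|2|1|2|0|2
3|3|2|1|0|2
3|2|2|0|1|2
3|2|2|3|2|3
1|2|2|3|0|1
k=3  3|2|1|2|0|2
3|3|3|1|0|2
3|2|2|0|1|2
3|2|2|3|2|3
1|2|2|3|0|1
k=4  1|0|3|2|0|2
2|3|2|2|0|2
2|2|1|2|1|2
1|2|2|1|3|3
3|0|1|1|1|1
k=5  1|0|3|2|0|2
2|3|3|2|0|2
2|2|1|2|1|2
1|2|2|1|3|3
3|0|1|1|1|1
k=6  1|2|0|3|0|2
3|0|2|3|0|2
2|3|2|2|1|2
1|2|2|1|3|3
3|0|1|1|1|1

49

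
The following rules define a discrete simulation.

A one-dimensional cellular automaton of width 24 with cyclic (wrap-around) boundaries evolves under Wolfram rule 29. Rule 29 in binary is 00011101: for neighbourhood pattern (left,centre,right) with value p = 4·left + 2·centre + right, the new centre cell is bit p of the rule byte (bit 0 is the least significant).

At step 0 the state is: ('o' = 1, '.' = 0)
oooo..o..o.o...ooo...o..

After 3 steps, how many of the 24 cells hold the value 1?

13

k=0  oooo..o..o.o...ooo...o..
k=1  o...o.oo.o.ooo.o..oo.oo.
k=2  ooo.o.o..o.o...oo.o..o..
k=3  o...o.oo.o.ooo.o..oo.oo.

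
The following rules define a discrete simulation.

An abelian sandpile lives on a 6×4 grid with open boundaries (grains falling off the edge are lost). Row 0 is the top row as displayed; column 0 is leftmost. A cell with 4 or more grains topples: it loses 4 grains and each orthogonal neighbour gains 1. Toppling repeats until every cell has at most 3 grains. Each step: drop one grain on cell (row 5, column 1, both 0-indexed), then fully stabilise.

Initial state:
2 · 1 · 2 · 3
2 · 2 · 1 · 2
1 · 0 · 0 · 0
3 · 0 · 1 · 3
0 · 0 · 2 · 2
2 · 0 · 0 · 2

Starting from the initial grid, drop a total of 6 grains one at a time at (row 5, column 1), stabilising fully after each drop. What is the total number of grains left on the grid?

k=0  2 · 1 · 2 · 3
2 · 2 · 1 · 2
1 · 0 · 0 · 0
3 · 0 · 1 · 3
0 · 0 · 2 · 2
2 · 0 · 0 · 2
k=1  2 · 1 · 2 · 3
2 · 2 · 1 · 2
1 · 0 · 0 · 0
3 · 0 · 1 · 3
0 · 0 · 2 · 2
2 · 1 · 0 · 2
k=2  2 · 1 · 2 · 3
2 · 2 · 1 · 2
1 · 0 · 0 · 0
3 · 0 · 1 · 3
0 · 0 · 2 · 2
2 · 2 · 0 · 2
k=3  2 · 1 · 2 · 3
2 · 2 · 1 · 2
1 · 0 · 0 · 0
3 · 0 · 1 · 3
0 · 0 · 2 · 2
2 · 3 · 0 · 2
k=4  2 · 1 · 2 · 3
2 · 2 · 1 · 2
1 · 0 · 0 · 0
3 · 0 · 1 · 3
0 · 1 · 2 · 2
3 · 0 · 1 · 2
k=5  2 · 1 · 2 · 3
2 · 2 · 1 · 2
1 · 0 · 0 · 0
3 · 0 · 1 · 3
0 · 1 · 2 · 2
3 · 1 · 1 · 2
k=6  2 · 1 · 2 · 3
2 · 2 · 1 · 2
1 · 0 · 0 · 0
3 · 0 · 1 · 3
0 · 1 · 2 · 2
3 · 2 · 1 · 2

36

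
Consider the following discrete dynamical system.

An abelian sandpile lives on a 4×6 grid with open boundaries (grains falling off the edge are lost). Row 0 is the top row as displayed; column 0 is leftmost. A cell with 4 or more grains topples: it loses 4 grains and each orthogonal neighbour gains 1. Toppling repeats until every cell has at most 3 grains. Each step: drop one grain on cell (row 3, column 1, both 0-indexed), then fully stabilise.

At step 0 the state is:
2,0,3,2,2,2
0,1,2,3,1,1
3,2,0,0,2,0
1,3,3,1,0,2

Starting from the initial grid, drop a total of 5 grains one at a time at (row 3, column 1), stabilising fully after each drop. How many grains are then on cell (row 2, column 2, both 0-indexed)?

[0] 2,0,3,2,2,2
0,1,2,3,1,1
3,2,0,0,2,0
1,3,3,1,0,2
[1] 2,0,3,2,2,2
0,1,2,3,1,1
3,3,1,0,2,0
2,1,0,2,0,2
[2] 2,0,3,2,2,2
0,1,2,3,1,1
3,3,1,0,2,0
2,2,0,2,0,2
[3] 2,0,3,2,2,2
0,1,2,3,1,1
3,3,1,0,2,0
2,3,0,2,0,2
[4] 2,0,3,2,2,2
1,2,2,3,1,1
1,1,2,0,2,0
0,2,1,2,0,2
[5] 2,0,3,2,2,2
1,2,2,3,1,1
1,1,2,0,2,0
0,3,1,2,0,2

2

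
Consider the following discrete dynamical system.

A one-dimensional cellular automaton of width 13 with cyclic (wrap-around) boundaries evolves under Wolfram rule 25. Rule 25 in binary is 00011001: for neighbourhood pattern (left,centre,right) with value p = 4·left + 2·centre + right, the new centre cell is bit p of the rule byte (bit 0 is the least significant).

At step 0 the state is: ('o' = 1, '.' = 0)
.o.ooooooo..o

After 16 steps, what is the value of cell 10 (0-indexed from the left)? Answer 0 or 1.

gen 0: .o.ooooooo..o
gen 1: ...o......o..
gen 2: oo..ooooo..oo
gen 3: ..o.o....o.o.
gen 4: o....ooo....o
gen 5: .ooo.o..ooo.o
gen 6: .o....o.o....
gen 7: ..ooo....oooo
gen 8: o.o..ooo.o...
gen 9: ...o.o....oo.
gen 10: oo....ooo.o.o
gen 11: ..ooo.o.....o
gen 12: o.o....oooo..
gen 13: ...ooo.o...o.
gen 14: oo.o....oo..o
gen 15: ....ooo.o.o.o
gen 16: ooo.o........

0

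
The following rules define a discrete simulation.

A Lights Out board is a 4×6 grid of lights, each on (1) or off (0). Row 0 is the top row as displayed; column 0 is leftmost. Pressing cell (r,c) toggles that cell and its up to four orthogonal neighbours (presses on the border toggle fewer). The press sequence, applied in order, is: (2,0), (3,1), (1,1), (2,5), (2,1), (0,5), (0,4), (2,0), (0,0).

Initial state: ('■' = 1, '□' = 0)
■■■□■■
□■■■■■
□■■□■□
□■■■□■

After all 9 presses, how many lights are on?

step 0: ■■■□■■
□■■■■■
□■■□■□
□■■■□■
step 1: ■■■□■■
■■■■■■
■□■□■□
■■■■□■
step 2: ■■■□■■
■■■■■■
■■■□■□
□□□■□■
step 3: ■□■□■■
□□□■■■
■□■□■□
□□□■□■
step 4: ■□■□■■
□□□■■□
■□■□□■
□□□■□□
step 5: ■□■□■■
□■□■■□
□■□□□■
□■□■□□
step 6: ■□■□□□
□■□■■■
□■□□□■
□■□■□□
step 7: ■□■■■■
□■□■□■
□■□□□■
□■□■□□
step 8: ■□■■■■
■■□■□■
■□□□□■
■■□■□□
step 9: □■■■■■
□■□■□■
■□□□□■
■■□■□□

13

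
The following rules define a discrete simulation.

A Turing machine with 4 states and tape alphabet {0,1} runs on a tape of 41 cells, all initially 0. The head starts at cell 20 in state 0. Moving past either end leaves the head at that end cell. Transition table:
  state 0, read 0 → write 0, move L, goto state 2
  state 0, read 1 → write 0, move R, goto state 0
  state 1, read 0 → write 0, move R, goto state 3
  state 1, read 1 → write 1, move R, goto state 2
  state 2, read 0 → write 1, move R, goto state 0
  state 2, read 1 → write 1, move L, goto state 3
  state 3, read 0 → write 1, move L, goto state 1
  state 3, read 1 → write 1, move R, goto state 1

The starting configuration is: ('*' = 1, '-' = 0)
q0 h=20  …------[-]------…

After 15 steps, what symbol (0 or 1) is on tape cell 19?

0) q0 h=20  …------[-]------…
1) q2 h=19  …------[-]------…
2) q0 h=20  …-----*[-]------…
3) q2 h=19  …------[*]------…
4) q3 h=18  …------[-]*-----…
5) q1 h=17  …------[-]**----…
6) q3 h=18  …------[*]*-----…
7) q1 h=19  …-----*[*]------…
8) q2 h=20  …----**[-]------…
9) q0 h=21  …---***[-]------…
10) q2 h=20  …----**[*]------…
11) q3 h=19  …-----*[*]*-----…
12) q1 h=20  …----**[*]------…
13) q2 h=21  …---***[-]------…
14) q0 h=22  …--****[-]------…
15) q2 h=21  …---***[*]------…

1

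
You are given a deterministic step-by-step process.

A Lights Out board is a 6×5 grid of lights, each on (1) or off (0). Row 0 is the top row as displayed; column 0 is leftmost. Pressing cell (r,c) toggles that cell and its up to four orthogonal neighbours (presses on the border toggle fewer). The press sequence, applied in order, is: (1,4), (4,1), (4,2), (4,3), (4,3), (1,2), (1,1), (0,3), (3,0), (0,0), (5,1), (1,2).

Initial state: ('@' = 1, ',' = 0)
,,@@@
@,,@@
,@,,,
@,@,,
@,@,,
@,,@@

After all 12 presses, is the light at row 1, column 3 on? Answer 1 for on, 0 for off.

1

k=0  ,,@@@
@,,@@
,@,,,
@,@,,
@,@,,
@,,@@
k=1  ,,@@,
@,,,,
,@,,@
@,@,,
@,@,,
@,,@@
k=2  ,,@@,
@,,,,
,@,,@
@@@,,
,@,,,
@@,@@
k=3  ,,@@,
@,,,,
,@,,@
@@,,,
,,@@,
@@@@@
k=4  ,,@@,
@,,,,
,@,,@
@@,@,
,,,,@
@@@,@
k=5  ,,@@,
@,,,,
,@,,@
@@,,,
,,@@,
@@@@@
k=6  ,,,@,
@@@@,
,@@,@
@@,,,
,,@@,
@@@@@
k=7  ,@,@,
,,,@,
,,@,@
@@,,,
,,@@,
@@@@@
k=8  ,@@,@
,,,,,
,,@,@
@@,,,
,,@@,
@@@@@
k=9  ,@@,@
,,,,,
@,@,@
,,,,,
@,@@,
@@@@@
k=10  @,@,@
@,,,,
@,@,@
,,,,,
@,@@,
@@@@@
k=11  @,@,@
@,,,,
@,@,@
,,,,,
@@@@,
,,,@@
k=12  @,,,@
@@@@,
@,,,@
,,,,,
@@@@,
,,,@@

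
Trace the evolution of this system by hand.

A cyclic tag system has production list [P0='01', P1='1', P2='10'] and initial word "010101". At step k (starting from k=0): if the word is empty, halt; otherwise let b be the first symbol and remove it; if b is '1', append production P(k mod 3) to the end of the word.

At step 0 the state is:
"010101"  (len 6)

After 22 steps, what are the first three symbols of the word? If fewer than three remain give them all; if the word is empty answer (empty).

111

0) "010101"  (len 6)
1) "10101"  (len 5)
2) "01011"  (len 5)
3) "1011"  (len 4)
4) "01101"  (len 5)
5) "1101"  (len 4)
6) "10110"  (len 5)
7) "011001"  (len 6)
8) "11001"  (len 5)
9) "100110"  (len 6)
10) "0011001"  (len 7)
11) "011001"  (len 6)
12) "11001"  (len 5)
13) "100101"  (len 6)
14) "001011"  (len 6)
15) "01011"  (len 5)
16) "1011"  (len 4)
17) "0111"  (len 4)
18) "111"  (len 3)
19) "1101"  (len 4)
20) "1011"  (len 4)
21) "01110"  (len 5)
22) "1110"  (len 4)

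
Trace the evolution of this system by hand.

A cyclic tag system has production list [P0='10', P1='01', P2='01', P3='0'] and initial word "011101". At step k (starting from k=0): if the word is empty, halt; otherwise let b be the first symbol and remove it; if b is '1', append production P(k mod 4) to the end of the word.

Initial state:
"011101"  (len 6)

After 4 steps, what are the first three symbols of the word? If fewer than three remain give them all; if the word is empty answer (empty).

t=0: "011101"  (len 6)
t=1: "11101"  (len 5)
t=2: "110101"  (len 6)
t=3: "1010101"  (len 7)
t=4: "0101010"  (len 7)

010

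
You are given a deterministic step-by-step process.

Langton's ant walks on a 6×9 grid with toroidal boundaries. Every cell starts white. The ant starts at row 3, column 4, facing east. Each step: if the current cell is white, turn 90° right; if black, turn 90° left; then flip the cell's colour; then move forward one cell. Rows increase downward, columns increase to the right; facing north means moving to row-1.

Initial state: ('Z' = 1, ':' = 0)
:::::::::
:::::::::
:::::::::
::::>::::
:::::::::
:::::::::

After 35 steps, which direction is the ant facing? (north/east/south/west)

south

0) :::::::::
:::::::::
:::::::::
::::>::::
:::::::::
:::::::::
1) :::::::::
:::::::::
:::::::::
::::Z::::
::::v::::
:::::::::
2) :::::::::
:::::::::
:::::::::
::::Z::::
:::<Z::::
:::::::::
3) :::::::::
:::::::::
:::::::::
:::^Z::::
:::ZZ::::
:::::::::
4) :::::::::
:::::::::
:::::::::
:::Z>::::
:::ZZ::::
:::::::::
5) :::::::::
:::::::::
::::^::::
:::Z:::::
:::ZZ::::
:::::::::
6) :::::::::
:::::::::
::::Z>:::
:::Z:::::
:::ZZ::::
:::::::::
7) :::::::::
:::::::::
::::ZZ:::
:::Z:v:::
:::ZZ::::
:::::::::
8) :::::::::
:::::::::
::::ZZ:::
:::Z<Z:::
:::ZZ::::
:::::::::
9) :::::::::
:::::::::
::::^Z:::
:::ZZZ:::
:::ZZ::::
:::::::::
10) :::::::::
:::::::::
:::<:Z:::
:::ZZZ:::
:::ZZ::::
:::::::::
11) :::::::::
:::^:::::
:::Z:Z:::
:::ZZZ:::
:::ZZ::::
:::::::::
12) :::::::::
:::Z>::::
:::Z:Z:::
:::ZZZ:::
:::ZZ::::
:::::::::
13) :::::::::
:::ZZ::::
:::ZvZ:::
:::ZZZ:::
:::ZZ::::
:::::::::
14) :::::::::
:::ZZ::::
:::<ZZ:::
:::ZZZ:::
:::ZZ::::
:::::::::
15) :::::::::
:::ZZ::::
::::ZZ:::
:::vZZ:::
:::ZZ::::
:::::::::
16) :::::::::
:::ZZ::::
::::ZZ:::
::::>Z:::
:::ZZ::::
:::::::::
17) :::::::::
:::ZZ::::
::::^Z:::
:::::Z:::
:::ZZ::::
:::::::::
18) :::::::::
:::ZZ::::
:::<:Z:::
:::::Z:::
:::ZZ::::
:::::::::
19) :::::::::
:::^Z::::
:::Z:Z:::
:::::Z:::
:::ZZ::::
:::::::::
20) :::::::::
::<:Z::::
:::Z:Z:::
:::::Z:::
:::ZZ::::
:::::::::
21) ::^::::::
::Z:Z::::
:::Z:Z:::
:::::Z:::
:::ZZ::::
:::::::::
22) ::Z>:::::
::Z:Z::::
:::Z:Z:::
:::::Z:::
:::ZZ::::
:::::::::
23) ::ZZ:::::
::ZvZ::::
:::Z:Z:::
:::::Z:::
:::ZZ::::
:::::::::
24) ::ZZ:::::
::<ZZ::::
:::Z:Z:::
:::::Z:::
:::ZZ::::
:::::::::
25) ::ZZ:::::
:::ZZ::::
::vZ:Z:::
:::::Z:::
:::ZZ::::
:::::::::
26) ::ZZ:::::
:::ZZ::::
:<ZZ:Z:::
:::::Z:::
:::ZZ::::
:::::::::
27) ::ZZ:::::
:^:ZZ::::
:ZZZ:Z:::
:::::Z:::
:::ZZ::::
:::::::::
28) ::ZZ:::::
:Z>ZZ::::
:ZZZ:Z:::
:::::Z:::
:::ZZ::::
:::::::::
29) ::ZZ:::::
:ZZZZ::::
:ZvZ:Z:::
:::::Z:::
:::ZZ::::
:::::::::
30) ::ZZ:::::
:ZZZZ::::
:Z:>:Z:::
:::::Z:::
:::ZZ::::
:::::::::
31) ::ZZ:::::
:ZZ^Z::::
:Z:::Z:::
:::::Z:::
:::ZZ::::
:::::::::
32) ::ZZ:::::
:Z<:Z::::
:Z:::Z:::
:::::Z:::
:::ZZ::::
:::::::::
33) ::ZZ:::::
:Z::Z::::
:Zv::Z:::
:::::Z:::
:::ZZ::::
:::::::::
34) ::ZZ:::::
:Z::Z::::
:<Z::Z:::
:::::Z:::
:::ZZ::::
:::::::::
35) ::ZZ:::::
:Z::Z::::
::Z::Z:::
:v:::Z:::
:::ZZ::::
:::::::::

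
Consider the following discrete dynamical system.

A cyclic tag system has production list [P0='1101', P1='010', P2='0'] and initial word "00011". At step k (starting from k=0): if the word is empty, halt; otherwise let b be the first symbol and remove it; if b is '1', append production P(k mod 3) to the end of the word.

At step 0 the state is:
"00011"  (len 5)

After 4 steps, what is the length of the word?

5

k=0  "00011"  (len 5)
k=1  "0011"  (len 4)
k=2  "011"  (len 3)
k=3  "11"  (len 2)
k=4  "11101"  (len 5)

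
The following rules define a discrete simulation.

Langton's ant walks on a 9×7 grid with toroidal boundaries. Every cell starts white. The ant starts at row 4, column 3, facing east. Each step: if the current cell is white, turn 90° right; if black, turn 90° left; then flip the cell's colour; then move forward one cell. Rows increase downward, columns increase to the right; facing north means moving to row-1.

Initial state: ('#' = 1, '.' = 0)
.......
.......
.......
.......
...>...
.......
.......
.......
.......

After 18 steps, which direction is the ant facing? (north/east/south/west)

west

t=0: .......
.......
.......
.......
...>...
.......
.......
.......
.......
t=1: .......
.......
.......
.......
...#...
...v...
.......
.......
.......
t=2: .......
.......
.......
.......
...#...
..<#...
.......
.......
.......
t=3: .......
.......
.......
.......
..^#...
..##...
.......
.......
.......
t=4: .......
.......
.......
.......
..#>...
..##...
.......
.......
.......
t=5: .......
.......
.......
...^...
..#....
..##...
.......
.......
.......
t=6: .......
.......
.......
...#>..
..#....
..##...
.......
.......
.......
t=7: .......
.......
.......
...##..
..#.v..
..##...
.......
.......
.......
t=8: .......
.......
.......
...##..
..#<#..
..##...
.......
.......
.......
t=9: .......
.......
.......
...^#..
..###..
..##...
.......
.......
.......
t=10: .......
.......
.......
..<.#..
..###..
..##...
.......
.......
.......
t=11: .......
.......
..^....
..#.#..
..###..
..##...
.......
.......
.......
t=12: .......
.......
..#>...
..#.#..
..###..
..##...
.......
.......
.......
t=13: .......
.......
..##...
..#v#..
..###..
..##...
.......
.......
.......
t=14: .......
.......
..##...
..<##..
..###..
..##...
.......
.......
.......
t=15: .......
.......
..##...
...##..
..v##..
..##...
.......
.......
.......
t=16: .......
.......
..##...
...##..
...>#..
..##...
.......
.......
.......
t=17: .......
.......
..##...
...^#..
....#..
..##...
.......
.......
.......
t=18: .......
.......
..##...
..<.#..
....#..
..##...
.......
.......
.......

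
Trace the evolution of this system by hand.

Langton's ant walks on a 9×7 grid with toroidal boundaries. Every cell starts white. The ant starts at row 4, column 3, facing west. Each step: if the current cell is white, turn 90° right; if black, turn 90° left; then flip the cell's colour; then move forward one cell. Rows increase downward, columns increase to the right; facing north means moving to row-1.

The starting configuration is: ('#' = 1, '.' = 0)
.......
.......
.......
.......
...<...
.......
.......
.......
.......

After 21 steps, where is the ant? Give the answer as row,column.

7,5

0) .......
.......
.......
.......
...<...
.......
.......
.......
.......
1) .......
.......
.......
...^...
...#...
.......
.......
.......
.......
2) .......
.......
.......
...#>..
...#...
.......
.......
.......
.......
3) .......
.......
.......
...##..
...#v..
.......
.......
.......
.......
4) .......
.......
.......
...##..
...<#..
.......
.......
.......
.......
5) .......
.......
.......
...##..
....#..
...v...
.......
.......
.......
6) .......
.......
.......
...##..
....#..
..<#...
.......
.......
.......
7) .......
.......
.......
...##..
..^.#..
..##...
.......
.......
.......
8) .......
.......
.......
...##..
..#>#..
..##...
.......
.......
.......
9) .......
.......
.......
...##..
..###..
..#v...
.......
.......
.......
10) .......
.......
.......
...##..
..###..
..#.>..
.......
.......
.......
11) .......
.......
.......
...##..
..###..
..#.#..
....v..
.......
.......
12) .......
.......
.......
...##..
..###..
..#.#..
...<#..
.......
.......
13) .......
.......
.......
...##..
..###..
..#^#..
...##..
.......
.......
14) .......
.......
.......
...##..
..###..
..##>..
...##..
.......
.......
15) .......
.......
.......
...##..
..##^..
..##...
...##..
.......
.......
16) .......
.......
.......
...##..
..#<...
..##...
...##..
.......
.......
17) .......
.......
.......
...##..
..#....
..#v...
...##..
.......
.......
18) .......
.......
.......
...##..
..#....
..#.>..
...##..
.......
.......
19) .......
.......
.......
...##..
..#....
..#.#..
...#v..
.......
.......
20) .......
.......
.......
...##..
..#....
..#.#..
...#.>.
.......
.......
21) .......
.......
.......
...##..
..#....
..#.#..
...#.#.
.....v.
.......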